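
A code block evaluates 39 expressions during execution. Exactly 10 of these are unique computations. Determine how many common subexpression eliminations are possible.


CSE count = total expressions - unique expressions
= 39 - 10 = 29

29


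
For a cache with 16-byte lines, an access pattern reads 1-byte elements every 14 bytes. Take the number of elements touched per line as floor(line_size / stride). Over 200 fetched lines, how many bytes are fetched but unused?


Elements per line = floor(16 / 14) = 1
Bytes used per line = 1 * 1 = 1
Wasted per line = 16 - 1 = 15
Total wasted = 15 * 200 = 3000

3000


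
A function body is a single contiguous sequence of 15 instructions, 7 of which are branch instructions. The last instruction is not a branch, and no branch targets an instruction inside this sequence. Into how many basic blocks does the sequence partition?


With no in-sequence branch targets, the leaders are the first instruction plus the instruction after each branch.
Number of basic blocks = branches + 1
= 7 + 1 = 8

8


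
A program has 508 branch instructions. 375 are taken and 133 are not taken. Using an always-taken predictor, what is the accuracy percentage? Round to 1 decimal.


Predictor: always-taken
Correct predictions = 375
Accuracy = 375 / 508 * 100 = 73.8%

73.8


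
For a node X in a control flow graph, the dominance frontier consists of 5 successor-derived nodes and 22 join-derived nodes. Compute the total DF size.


DF(X) = direct successor contributions + join point contributions
= 5 + 22 = 27

27


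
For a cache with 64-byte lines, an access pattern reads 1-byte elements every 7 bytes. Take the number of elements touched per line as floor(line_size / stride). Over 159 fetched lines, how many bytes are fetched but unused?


Elements per line = floor(64 / 7) = 9
Bytes used per line = 9 * 1 = 9
Wasted per line = 64 - 9 = 55
Total wasted = 55 * 159 = 8745

8745


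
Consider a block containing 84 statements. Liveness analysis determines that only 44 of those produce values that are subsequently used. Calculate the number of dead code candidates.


Dead code = total statements - live definitions
= 84 - 44 = 40

40


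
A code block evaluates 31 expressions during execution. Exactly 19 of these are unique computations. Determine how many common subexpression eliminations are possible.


CSE count = total expressions - unique expressions
= 31 - 19 = 12

12


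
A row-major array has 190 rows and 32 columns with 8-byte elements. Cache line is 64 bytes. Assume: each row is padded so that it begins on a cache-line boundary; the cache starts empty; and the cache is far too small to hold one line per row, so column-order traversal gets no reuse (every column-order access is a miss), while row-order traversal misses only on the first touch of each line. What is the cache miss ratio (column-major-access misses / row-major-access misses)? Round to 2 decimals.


Each row occupies 32 * 8 = 256 bytes and starts on a line boundary, so it spans ceil(256 / 64) = 4 cache lines.
Row-major traversal misses (one per line touched): 190 * ceil(32 * 8 / 64) = 760
Column-major traversal misses (no reuse, every access misses): 190 * 32 = 6080
Ratio = 6080 / 760 = 8.0

8.0


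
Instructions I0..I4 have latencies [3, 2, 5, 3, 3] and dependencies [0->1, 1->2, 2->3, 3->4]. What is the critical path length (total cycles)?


Compute longest path through dependency graph: dist(Ik) = max over predecessors of dist + latency(Ik).
dist(I0) = latency 3 = 3
dist(I1) = dist(I0) + 2 = 3 + 2 = 5
dist(I2) = dist(I1) + 5 = 5 + 5 = 10
dist(I3) = dist(I2) + 3 = 10 + 3 = 13
dist(I4) = dist(I3) + 3 = 13 + 3 = 16
Critical path = max dist = 16

16


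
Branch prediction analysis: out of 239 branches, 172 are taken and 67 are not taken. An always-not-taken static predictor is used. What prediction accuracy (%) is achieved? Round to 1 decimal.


Predictor: always-not-taken
Correct predictions = 67
Accuracy = 67 / 239 * 100 = 28.0%

28.0


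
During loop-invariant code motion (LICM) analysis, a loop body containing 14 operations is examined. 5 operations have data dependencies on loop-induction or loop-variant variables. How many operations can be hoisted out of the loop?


Invariant candidates = total - loop-dependent
= 14 - 5 = 9

9


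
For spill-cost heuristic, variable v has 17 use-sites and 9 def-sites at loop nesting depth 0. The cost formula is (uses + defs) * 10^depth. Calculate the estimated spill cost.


uses + defs = 17 + 9 = 26
10^0 = 1
Spill cost = 26 * 1 = 26

26


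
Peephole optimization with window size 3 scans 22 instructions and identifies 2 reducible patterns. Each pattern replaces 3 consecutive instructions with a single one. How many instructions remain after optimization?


Each match removes 2 instructions.
Total removed = 2 * 2 = 4
Remaining = 22 - 4 = 18

18


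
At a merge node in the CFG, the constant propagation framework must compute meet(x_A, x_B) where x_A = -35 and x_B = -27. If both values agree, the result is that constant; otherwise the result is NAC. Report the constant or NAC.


Meet operation: if both paths give the same constant, result is that constant; if they differ, result is NAC (not-a-constant).
Path A: -35, Path B: -27 -> differ
Result: not-a-constant -> NAC

NAC


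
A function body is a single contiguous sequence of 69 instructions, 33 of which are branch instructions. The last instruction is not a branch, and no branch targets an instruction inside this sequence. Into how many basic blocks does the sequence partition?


With no in-sequence branch targets, the leaders are the first instruction plus the instruction after each branch.
Number of basic blocks = branches + 1
= 33 + 1 = 34

34


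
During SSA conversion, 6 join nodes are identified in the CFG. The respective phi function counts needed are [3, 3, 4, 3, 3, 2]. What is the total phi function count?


Total phi functions = sum of phi functions at each join node
= 3 + 3 + 4 + 3 + 3 + 2 = 18

18


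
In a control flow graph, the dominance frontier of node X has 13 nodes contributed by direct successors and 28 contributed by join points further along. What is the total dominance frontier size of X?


DF(X) = direct successor contributions + join point contributions
= 13 + 28 = 41

41


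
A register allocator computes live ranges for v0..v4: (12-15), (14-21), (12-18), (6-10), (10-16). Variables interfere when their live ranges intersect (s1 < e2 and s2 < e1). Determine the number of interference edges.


Check all pairs for overlapping intervals.
Two intervals (s1,e1) and (s2,e2) overlap if s1 < e2 and s2 < e1.
v0 (12-15) vs v1..v4: overlaps v1, v2, v4 -> 3
v1 (14-21) vs v2..v4: overlaps v2, v4 -> 2
v2 (12-18) vs v3..v4: overlaps v4 -> 1
v3 (6-10) vs v4: overlaps none -> 0
Total overlapping pairs = 3 + 2 + 1 + 0 = 6

6


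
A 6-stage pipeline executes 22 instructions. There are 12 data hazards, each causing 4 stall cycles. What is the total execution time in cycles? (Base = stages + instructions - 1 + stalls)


Base cycles = 6 + 22 - 1 = 27
Total stalls = 12 * 4 = 48
Total = 27 + 48 = 75

75


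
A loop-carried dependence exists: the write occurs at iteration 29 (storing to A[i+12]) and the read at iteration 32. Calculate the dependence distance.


Distance = read iteration - write iteration
= 32 - 29 = 3

3


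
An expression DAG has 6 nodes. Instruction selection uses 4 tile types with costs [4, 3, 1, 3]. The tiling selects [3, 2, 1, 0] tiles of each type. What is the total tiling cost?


Total cost = sum(count_i * cost_i)
= 3*4 + 2*3 + 1*1 + 0*3
= 19

19


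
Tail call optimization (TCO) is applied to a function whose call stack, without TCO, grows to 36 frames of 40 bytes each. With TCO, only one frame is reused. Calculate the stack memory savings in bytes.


Without TCO: 36 * 40 = 1440 bytes
With TCO: reuse 1 frame = 40 bytes
Savings = 1440 - 40 = 1400

1400


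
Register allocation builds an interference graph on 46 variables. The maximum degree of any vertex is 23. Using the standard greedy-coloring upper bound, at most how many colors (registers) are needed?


Greedy coloring never needs more than (max_degree + 1) colors: when coloring a vertex, at most max_degree neighbors are already colored.
Upper bound = 23 + 1 = 24

24


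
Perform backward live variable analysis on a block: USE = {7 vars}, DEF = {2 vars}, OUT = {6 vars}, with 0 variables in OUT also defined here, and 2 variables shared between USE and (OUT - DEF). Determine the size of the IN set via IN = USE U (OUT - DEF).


OUT - DEF: 6 - 0 = 6
|IN| = |USE| + |OUT - DEF| - |USE ∩ (OUT - DEF)| = 7 + 6 - 2 = 11

11


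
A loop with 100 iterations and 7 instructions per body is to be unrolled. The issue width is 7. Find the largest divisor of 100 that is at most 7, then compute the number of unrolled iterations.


Largest divisor of 100 <= 7 is 5
New iterations = 100 / 5 = 20

20


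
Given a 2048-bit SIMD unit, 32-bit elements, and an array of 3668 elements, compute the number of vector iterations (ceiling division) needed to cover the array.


Width = 2048 / 32 = 64 elements per vector op
Iterations = ceil(3668 / 64) = 58

58


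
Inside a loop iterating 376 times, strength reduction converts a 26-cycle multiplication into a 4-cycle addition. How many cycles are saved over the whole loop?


Per-iteration saving = 26 - 4 = 22
Total saved = 376 * 22 = 8272

8272


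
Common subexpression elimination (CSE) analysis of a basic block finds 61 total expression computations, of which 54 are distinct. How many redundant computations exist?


CSE count = total expressions - unique expressions
= 61 - 54 = 7

7


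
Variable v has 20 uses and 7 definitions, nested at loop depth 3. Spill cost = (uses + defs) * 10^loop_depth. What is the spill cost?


uses + defs = 20 + 7 = 27
10^3 = 1000
Spill cost = 27 * 1000 = 27000

27000


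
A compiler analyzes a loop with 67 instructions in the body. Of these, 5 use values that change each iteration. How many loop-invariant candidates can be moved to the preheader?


Invariant candidates = total - loop-dependent
= 67 - 5 = 62

62


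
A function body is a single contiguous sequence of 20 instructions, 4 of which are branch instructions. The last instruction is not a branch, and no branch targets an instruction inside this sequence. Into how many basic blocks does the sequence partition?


With no in-sequence branch targets, the leaders are the first instruction plus the instruction after each branch.
Number of basic blocks = branches + 1
= 4 + 1 = 5

5


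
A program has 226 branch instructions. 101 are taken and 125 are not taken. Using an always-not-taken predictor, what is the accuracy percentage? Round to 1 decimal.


Predictor: always-not-taken
Correct predictions = 125
Accuracy = 125 / 226 * 100 = 55.3%

55.3


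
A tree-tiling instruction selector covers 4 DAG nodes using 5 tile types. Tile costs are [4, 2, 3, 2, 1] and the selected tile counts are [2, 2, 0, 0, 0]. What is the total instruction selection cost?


Total cost = sum(count_i * cost_i)
= 2*4 + 2*2 + 0*3 + 0*2 + 0*1
= 12

12


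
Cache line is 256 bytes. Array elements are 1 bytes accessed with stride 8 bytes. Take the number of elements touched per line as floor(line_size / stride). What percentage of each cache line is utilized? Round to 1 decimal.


Elements per cache line = floor(256 / 8) = 32
Bytes used = 32 * 1 = 32
Utilization = 32 / 256 * 100 = 12.5%

12.5


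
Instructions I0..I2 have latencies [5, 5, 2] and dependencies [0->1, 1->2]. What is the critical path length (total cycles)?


Compute longest path through dependency graph: dist(Ik) = max over predecessors of dist + latency(Ik).
dist(I0) = latency 5 = 5
dist(I1) = dist(I0) + 5 = 5 + 5 = 10
dist(I2) = dist(I1) + 2 = 10 + 2 = 12
Critical path = max dist = 12

12


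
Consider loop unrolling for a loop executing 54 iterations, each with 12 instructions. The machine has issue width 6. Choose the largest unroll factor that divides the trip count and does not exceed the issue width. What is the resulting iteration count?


Largest divisor of 54 <= 6 is 6
New iterations = 54 / 6 = 9

9


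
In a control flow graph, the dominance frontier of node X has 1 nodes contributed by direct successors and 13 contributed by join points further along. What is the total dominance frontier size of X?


DF(X) = direct successor contributions + join point contributions
= 1 + 13 = 14

14


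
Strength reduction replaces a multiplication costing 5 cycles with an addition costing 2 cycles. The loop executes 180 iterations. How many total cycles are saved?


Per-iteration saving = 5 - 2 = 3
Total saved = 180 * 3 = 540

540


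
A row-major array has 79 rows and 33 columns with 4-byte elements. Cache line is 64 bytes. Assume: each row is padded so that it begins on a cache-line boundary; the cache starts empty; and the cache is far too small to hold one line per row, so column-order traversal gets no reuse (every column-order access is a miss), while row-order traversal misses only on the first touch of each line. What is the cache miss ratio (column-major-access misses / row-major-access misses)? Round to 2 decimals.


Each row occupies 33 * 4 = 132 bytes and starts on a line boundary, so it spans ceil(132 / 64) = 3 cache lines.
Row-major traversal misses (one per line touched): 79 * ceil(33 * 4 / 64) = 237
Column-major traversal misses (no reuse, every access misses): 79 * 33 = 2607
Ratio = 2607 / 237 = 11.0

11.0


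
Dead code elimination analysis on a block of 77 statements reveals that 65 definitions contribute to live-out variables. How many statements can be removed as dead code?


Dead code = total statements - live definitions
= 77 - 65 = 12

12


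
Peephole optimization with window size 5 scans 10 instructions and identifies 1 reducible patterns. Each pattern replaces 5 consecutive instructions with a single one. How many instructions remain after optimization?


Each match removes 4 instructions.
Total removed = 1 * 4 = 4
Remaining = 10 - 4 = 6

6


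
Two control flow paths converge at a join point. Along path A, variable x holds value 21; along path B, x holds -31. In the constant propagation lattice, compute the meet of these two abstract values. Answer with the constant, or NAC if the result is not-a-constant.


Meet operation: if both paths give the same constant, result is that constant; if they differ, result is NAC (not-a-constant).
Path A: 21, Path B: -31 -> differ
Result: not-a-constant -> NAC

NAC


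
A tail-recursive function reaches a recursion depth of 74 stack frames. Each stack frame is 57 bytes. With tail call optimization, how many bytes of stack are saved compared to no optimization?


Without TCO: 74 * 57 = 4218 bytes
With TCO: reuse 1 frame = 57 bytes
Savings = 4218 - 57 = 4161

4161


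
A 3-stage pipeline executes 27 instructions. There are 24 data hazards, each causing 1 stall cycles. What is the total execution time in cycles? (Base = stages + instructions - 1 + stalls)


Base cycles = 3 + 27 - 1 = 29
Total stalls = 24 * 1 = 24
Total = 29 + 24 = 53

53


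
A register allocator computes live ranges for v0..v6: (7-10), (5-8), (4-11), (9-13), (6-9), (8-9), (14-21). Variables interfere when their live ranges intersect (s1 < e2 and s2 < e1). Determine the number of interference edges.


Check all pairs for overlapping intervals.
Two intervals (s1,e1) and (s2,e2) overlap if s1 < e2 and s2 < e1.
v0 (7-10) vs v1..v6: overlaps v1, v2, v3, v4, v5 -> 5
v1 (5-8) vs v2..v6: overlaps v2, v4 -> 2
v2 (4-11) vs v3..v6: overlaps v3, v4, v5 -> 3
v3 (9-13) vs v4..v6: overlaps none -> 0
v4 (6-9) vs v5..v6: overlaps v5 -> 1
v5 (8-9) vs v6: overlaps none -> 0
Total overlapping pairs = 5 + 2 + 3 + 0 + 1 + 0 = 11

11


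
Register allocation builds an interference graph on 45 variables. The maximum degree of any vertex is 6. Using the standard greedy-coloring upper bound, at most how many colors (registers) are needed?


Greedy coloring never needs more than (max_degree + 1) colors: when coloring a vertex, at most max_degree neighbors are already colored.
Upper bound = 6 + 1 = 7

7


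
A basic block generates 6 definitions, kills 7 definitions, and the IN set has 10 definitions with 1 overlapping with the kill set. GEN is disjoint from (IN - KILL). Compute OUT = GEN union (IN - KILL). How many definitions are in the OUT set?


IN - KILL: 10 - 1 = 9 surviving definitions
OUT = GEN + surviving = 6 + 9 = 15

15


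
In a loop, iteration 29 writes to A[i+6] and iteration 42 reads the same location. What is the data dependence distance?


Distance = read iteration - write iteration
= 42 - 29 = 13

13


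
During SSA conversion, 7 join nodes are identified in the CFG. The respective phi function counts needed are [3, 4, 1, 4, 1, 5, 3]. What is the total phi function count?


Total phi functions = sum of phi functions at each join node
= 3 + 4 + 1 + 4 + 1 + 5 + 3 = 21

21


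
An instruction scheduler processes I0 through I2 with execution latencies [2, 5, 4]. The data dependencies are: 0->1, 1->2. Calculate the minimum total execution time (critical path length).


Compute longest path through dependency graph: dist(Ik) = max over predecessors of dist + latency(Ik).
dist(I0) = latency 2 = 2
dist(I1) = dist(I0) + 5 = 2 + 5 = 7
dist(I2) = dist(I1) + 4 = 7 + 4 = 11
Critical path = max dist = 11

11


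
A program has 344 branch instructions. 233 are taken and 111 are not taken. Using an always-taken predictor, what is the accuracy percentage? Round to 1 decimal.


Predictor: always-taken
Correct predictions = 233
Accuracy = 233 / 344 * 100 = 67.7%

67.7


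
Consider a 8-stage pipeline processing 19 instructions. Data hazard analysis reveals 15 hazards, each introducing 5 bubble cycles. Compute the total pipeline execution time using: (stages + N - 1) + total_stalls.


Base cycles = 8 + 19 - 1 = 26
Total stalls = 15 * 5 = 75
Total = 26 + 75 = 101

101


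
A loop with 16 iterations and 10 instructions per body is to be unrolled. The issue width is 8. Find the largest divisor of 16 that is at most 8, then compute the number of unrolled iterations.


Largest divisor of 16 <= 8 is 8
New iterations = 16 / 8 = 2

2


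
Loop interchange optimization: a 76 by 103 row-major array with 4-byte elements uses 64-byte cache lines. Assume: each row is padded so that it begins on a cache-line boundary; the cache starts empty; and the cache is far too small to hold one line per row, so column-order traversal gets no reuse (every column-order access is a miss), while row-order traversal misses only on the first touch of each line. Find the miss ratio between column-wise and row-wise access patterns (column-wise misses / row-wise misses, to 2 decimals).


Each row occupies 103 * 4 = 412 bytes and starts on a line boundary, so it spans ceil(412 / 64) = 7 cache lines.
Row-major traversal misses (one per line touched): 76 * ceil(103 * 4 / 64) = 532
Column-major traversal misses (no reuse, every access misses): 76 * 103 = 7828
Ratio = 7828 / 532 = 14.71

14.71


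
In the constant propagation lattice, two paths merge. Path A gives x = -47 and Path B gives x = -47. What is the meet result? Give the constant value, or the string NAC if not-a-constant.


Meet operation: if both paths give the same constant, result is that constant; if they differ, result is NAC (not-a-constant).
Path A: -47, Path B: -47 -> equal
Result: constant -> -47

-47


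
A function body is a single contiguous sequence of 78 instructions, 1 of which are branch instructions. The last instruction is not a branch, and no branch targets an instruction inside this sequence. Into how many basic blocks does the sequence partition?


With no in-sequence branch targets, the leaders are the first instruction plus the instruction after each branch.
Number of basic blocks = branches + 1
= 1 + 1 = 2

2


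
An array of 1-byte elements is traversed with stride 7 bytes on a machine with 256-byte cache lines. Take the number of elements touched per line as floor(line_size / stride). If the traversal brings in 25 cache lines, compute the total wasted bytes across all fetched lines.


Elements per line = floor(256 / 7) = 36
Bytes used per line = 36 * 1 = 36
Wasted per line = 256 - 36 = 220
Total wasted = 220 * 25 = 5500

5500


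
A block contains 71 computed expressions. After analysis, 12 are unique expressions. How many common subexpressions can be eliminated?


CSE count = total expressions - unique expressions
= 71 - 12 = 59

59


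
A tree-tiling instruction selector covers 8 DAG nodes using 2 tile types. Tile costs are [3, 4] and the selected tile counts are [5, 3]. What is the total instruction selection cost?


Total cost = sum(count_i * cost_i)
= 5*3 + 3*4
= 27

27


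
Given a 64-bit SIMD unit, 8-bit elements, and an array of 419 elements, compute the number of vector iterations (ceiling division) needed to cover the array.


Width = 64 / 8 = 8 elements per vector op
Iterations = ceil(419 / 8) = 53

53


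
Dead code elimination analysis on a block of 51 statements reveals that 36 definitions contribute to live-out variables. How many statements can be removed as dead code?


Dead code = total statements - live definitions
= 51 - 36 = 15

15


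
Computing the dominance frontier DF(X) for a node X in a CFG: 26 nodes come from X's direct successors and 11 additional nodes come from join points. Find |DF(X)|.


DF(X) = direct successor contributions + join point contributions
= 26 + 11 = 37

37


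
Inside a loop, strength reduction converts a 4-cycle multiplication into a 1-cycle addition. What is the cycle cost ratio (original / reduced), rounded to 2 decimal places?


Ratio = mult_cost / add_cost = 4 / 1 = 4.0

4.0


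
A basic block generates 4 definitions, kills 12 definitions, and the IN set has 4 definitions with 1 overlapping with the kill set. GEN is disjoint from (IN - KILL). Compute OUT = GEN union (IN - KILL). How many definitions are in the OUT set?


IN - KILL: 4 - 1 = 3 surviving definitions
OUT = GEN + surviving = 4 + 3 = 7

7


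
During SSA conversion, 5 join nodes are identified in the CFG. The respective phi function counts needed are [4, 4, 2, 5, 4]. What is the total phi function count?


Total phi functions = sum of phi functions at each join node
= 4 + 4 + 2 + 5 + 4 = 19

19


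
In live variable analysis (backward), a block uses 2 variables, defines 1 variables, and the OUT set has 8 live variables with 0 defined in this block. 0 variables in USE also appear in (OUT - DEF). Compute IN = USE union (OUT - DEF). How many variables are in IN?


OUT - DEF: 8 - 0 = 8
|IN| = |USE| + |OUT - DEF| - |USE ∩ (OUT - DEF)| = 2 + 8 - 0 = 10

10


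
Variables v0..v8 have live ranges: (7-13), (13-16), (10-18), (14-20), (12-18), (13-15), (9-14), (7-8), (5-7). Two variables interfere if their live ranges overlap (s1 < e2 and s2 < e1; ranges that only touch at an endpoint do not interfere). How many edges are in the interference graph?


Check all pairs for overlapping intervals.
Two intervals (s1,e1) and (s2,e2) overlap if s1 < e2 and s2 < e1.
v0 (7-13) vs v1..v8: overlaps v2, v4, v6, v7 -> 4
v1 (13-16) vs v2..v8: overlaps v2, v3, v4, v5, v6 -> 5
v2 (10-18) vs v3..v8: overlaps v3, v4, v5, v6 -> 4
v3 (14-20) vs v4..v8: overlaps v4, v5 -> 2
v4 (12-18) vs v5..v8: overlaps v5, v6 -> 2
v5 (13-15) vs v6..v8: overlaps v6 -> 1
v6 (9-14) vs v7..v8: overlaps none -> 0
v7 (7-8) vs v8: overlaps none -> 0
Total overlapping pairs = 4 + 5 + 4 + 2 + 2 + 1 + 0 + 0 = 18

18


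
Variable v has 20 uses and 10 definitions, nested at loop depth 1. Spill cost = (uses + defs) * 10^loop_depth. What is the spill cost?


uses + defs = 20 + 10 = 30
10^1 = 10
Spill cost = 30 * 10 = 300

300


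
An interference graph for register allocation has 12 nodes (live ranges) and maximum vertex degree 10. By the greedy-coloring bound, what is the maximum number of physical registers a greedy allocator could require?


Greedy coloring never needs more than (max_degree + 1) colors: when coloring a vertex, at most max_degree neighbors are already colored.
Upper bound = 10 + 1 = 11

11


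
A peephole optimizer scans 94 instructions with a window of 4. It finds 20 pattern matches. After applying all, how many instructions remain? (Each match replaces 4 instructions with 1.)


Each match removes 3 instructions.
Total removed = 20 * 3 = 60
Remaining = 94 - 60 = 34

34


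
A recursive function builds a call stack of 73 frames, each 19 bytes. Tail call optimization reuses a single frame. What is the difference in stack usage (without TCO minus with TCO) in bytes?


Without TCO: 73 * 19 = 1387 bytes
With TCO: reuse 1 frame = 19 bytes
Savings = 1387 - 19 = 1368

1368


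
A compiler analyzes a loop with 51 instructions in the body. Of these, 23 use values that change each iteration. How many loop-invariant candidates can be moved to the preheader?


Invariant candidates = total - loop-dependent
= 51 - 23 = 28

28


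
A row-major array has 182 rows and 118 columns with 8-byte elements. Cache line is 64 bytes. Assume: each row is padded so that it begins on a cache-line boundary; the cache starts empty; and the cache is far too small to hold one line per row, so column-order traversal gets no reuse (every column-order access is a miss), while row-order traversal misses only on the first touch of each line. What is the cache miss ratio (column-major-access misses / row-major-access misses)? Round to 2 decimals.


Each row occupies 118 * 8 = 944 bytes and starts on a line boundary, so it spans ceil(944 / 64) = 15 cache lines.
Row-major traversal misses (one per line touched): 182 * ceil(118 * 8 / 64) = 2730
Column-major traversal misses (no reuse, every access misses): 182 * 118 = 21476
Ratio = 21476 / 2730 = 7.87

7.87


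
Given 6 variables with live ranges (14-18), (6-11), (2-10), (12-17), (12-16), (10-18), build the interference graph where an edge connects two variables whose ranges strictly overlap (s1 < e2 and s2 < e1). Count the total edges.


Check all pairs for overlapping intervals.
Two intervals (s1,e1) and (s2,e2) overlap if s1 < e2 and s2 < e1.
v0 (14-18) vs v1..v5: overlaps v3, v4, v5 -> 3
v1 (6-11) vs v2..v5: overlaps v2, v5 -> 2
v2 (2-10) vs v3..v5: overlaps none -> 0
v3 (12-17) vs v4..v5: overlaps v4, v5 -> 2
v4 (12-16) vs v5: overlaps v5 -> 1
Total overlapping pairs = 3 + 2 + 0 + 2 + 1 = 8

8


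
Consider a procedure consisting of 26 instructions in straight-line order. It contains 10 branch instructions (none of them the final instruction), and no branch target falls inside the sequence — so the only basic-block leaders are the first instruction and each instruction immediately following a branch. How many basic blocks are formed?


With no in-sequence branch targets, the leaders are the first instruction plus the instruction after each branch.
Number of basic blocks = branches + 1
= 10 + 1 = 11

11


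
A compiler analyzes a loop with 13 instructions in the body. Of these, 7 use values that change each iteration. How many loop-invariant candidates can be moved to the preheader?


Invariant candidates = total - loop-dependent
= 13 - 7 = 6

6


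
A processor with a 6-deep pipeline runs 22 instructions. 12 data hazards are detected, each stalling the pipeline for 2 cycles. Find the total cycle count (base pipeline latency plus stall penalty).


Base cycles = 6 + 22 - 1 = 27
Total stalls = 12 * 2 = 24
Total = 27 + 24 = 51

51


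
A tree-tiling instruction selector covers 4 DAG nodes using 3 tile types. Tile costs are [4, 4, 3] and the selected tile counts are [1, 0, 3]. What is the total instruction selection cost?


Total cost = sum(count_i * cost_i)
= 1*4 + 0*4 + 3*3
= 13

13


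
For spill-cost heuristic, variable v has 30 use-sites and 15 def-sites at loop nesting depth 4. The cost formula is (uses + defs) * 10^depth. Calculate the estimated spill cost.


uses + defs = 30 + 15 = 45
10^4 = 10000
Spill cost = 45 * 10000 = 450000

450000


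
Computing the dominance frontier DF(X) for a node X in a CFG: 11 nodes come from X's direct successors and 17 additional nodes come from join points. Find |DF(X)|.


DF(X) = direct successor contributions + join point contributions
= 11 + 17 = 28

28


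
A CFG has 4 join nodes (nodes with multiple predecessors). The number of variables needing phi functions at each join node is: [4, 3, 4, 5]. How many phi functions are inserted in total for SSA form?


Total phi functions = sum of phi functions at each join node
= 4 + 3 + 4 + 5 = 16

16


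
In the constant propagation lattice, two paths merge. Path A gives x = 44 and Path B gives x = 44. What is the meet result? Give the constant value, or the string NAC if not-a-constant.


Meet operation: if both paths give the same constant, result is that constant; if they differ, result is NAC (not-a-constant).
Path A: 44, Path B: 44 -> equal
Result: constant -> 44

44


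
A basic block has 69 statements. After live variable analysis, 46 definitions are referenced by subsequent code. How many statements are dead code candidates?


Dead code = total statements - live definitions
= 69 - 46 = 23

23


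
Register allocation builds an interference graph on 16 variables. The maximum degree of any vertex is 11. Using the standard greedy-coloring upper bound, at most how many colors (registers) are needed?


Greedy coloring never needs more than (max_degree + 1) colors: when coloring a vertex, at most max_degree neighbors are already colored.
Upper bound = 11 + 1 = 12

12


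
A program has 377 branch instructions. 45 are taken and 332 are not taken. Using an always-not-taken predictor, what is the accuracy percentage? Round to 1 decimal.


Predictor: always-not-taken
Correct predictions = 332
Accuracy = 332 / 377 * 100 = 88.1%

88.1


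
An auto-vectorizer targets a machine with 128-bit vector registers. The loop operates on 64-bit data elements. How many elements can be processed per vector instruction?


Width = SIMD bits / data type bits
= 128 / 64 = 2

2


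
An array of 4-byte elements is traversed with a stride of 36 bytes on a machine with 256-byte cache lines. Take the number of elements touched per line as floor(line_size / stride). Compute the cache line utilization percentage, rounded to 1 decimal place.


Elements per cache line = floor(256 / 36) = 7
Bytes used = 7 * 4 = 28
Utilization = 28 / 256 * 100 = 10.9%

10.9


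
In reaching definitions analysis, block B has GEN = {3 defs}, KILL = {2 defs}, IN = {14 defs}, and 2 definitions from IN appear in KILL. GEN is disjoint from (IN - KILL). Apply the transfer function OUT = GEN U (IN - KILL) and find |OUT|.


IN - KILL: 14 - 2 = 12 surviving definitions
OUT = GEN + surviving = 3 + 12 = 15

15


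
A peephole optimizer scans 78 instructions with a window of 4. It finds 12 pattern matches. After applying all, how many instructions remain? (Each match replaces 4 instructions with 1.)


Each match removes 3 instructions.
Total removed = 12 * 3 = 36
Remaining = 78 - 36 = 42

42


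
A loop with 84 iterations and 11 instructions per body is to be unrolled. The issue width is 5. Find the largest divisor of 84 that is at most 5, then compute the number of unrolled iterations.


Largest divisor of 84 <= 5 is 4
New iterations = 84 / 4 = 21

21


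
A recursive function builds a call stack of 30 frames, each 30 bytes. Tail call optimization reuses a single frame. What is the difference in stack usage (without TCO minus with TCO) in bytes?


Without TCO: 30 * 30 = 900 bytes
With TCO: reuse 1 frame = 30 bytes
Savings = 900 - 30 = 870

870


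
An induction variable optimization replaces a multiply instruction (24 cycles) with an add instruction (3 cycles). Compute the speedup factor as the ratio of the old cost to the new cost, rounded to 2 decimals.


Ratio = mult_cost / add_cost = 24 / 3 = 8.0

8.0


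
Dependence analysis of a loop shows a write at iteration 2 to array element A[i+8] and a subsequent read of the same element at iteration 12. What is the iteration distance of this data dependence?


Distance = read iteration - write iteration
= 12 - 2 = 10

10


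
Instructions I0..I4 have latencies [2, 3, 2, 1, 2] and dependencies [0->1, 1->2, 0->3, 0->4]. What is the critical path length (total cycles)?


Compute longest path through dependency graph: dist(Ik) = max over predecessors of dist + latency(Ik).
dist(I0) = latency 2 = 2
dist(I1) = dist(I0) + 3 = 2 + 3 = 5
dist(I2) = dist(I1) + 2 = 5 + 2 = 7
dist(I3) = dist(I0) + 1 = 2 + 1 = 3
dist(I4) = dist(I0) + 2 = 2 + 2 = 4
Critical path = max dist = 7

7


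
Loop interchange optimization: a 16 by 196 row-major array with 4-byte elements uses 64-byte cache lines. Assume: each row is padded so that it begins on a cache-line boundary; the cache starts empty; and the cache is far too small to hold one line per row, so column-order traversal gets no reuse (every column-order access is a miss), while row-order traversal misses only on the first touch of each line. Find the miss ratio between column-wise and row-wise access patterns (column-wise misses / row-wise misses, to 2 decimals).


Each row occupies 196 * 4 = 784 bytes and starts on a line boundary, so it spans ceil(784 / 64) = 13 cache lines.
Row-major traversal misses (one per line touched): 16 * ceil(196 * 4 / 64) = 208
Column-major traversal misses (no reuse, every access misses): 16 * 196 = 3136
Ratio = 3136 / 208 = 15.08

15.08


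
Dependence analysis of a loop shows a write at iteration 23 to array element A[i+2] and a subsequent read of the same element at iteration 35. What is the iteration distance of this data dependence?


Distance = read iteration - write iteration
= 35 - 23 = 12

12


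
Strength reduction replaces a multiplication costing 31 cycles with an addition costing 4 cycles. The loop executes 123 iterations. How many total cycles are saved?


Per-iteration saving = 31 - 4 = 27
Total saved = 123 * 27 = 3321

3321


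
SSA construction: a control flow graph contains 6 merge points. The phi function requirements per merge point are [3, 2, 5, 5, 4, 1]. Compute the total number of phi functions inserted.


Total phi functions = sum of phi functions at each join node
= 3 + 2 + 5 + 5 + 4 + 1 = 20

20


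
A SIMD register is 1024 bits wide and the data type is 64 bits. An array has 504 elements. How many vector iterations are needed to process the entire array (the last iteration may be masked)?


Width = 1024 / 64 = 16 elements per vector op
Iterations = ceil(504 / 16) = 32

32


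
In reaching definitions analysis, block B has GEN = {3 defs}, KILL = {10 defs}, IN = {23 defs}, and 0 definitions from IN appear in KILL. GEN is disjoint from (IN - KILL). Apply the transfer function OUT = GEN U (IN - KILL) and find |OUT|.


IN - KILL: 23 - 0 = 23 surviving definitions
OUT = GEN + surviving = 3 + 23 = 26

26


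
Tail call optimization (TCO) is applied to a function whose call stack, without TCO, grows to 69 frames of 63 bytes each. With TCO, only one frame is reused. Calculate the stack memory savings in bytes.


Without TCO: 69 * 63 = 4347 bytes
With TCO: reuse 1 frame = 63 bytes
Savings = 4347 - 63 = 4284

4284


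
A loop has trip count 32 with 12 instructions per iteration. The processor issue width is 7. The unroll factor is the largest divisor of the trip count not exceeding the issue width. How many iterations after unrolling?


Largest divisor of 32 <= 7 is 4
New iterations = 32 / 4 = 8

8


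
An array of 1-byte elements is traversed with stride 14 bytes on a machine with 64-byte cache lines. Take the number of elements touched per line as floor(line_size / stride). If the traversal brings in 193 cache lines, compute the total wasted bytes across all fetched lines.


Elements per line = floor(64 / 14) = 4
Bytes used per line = 4 * 1 = 4
Wasted per line = 64 - 4 = 60
Total wasted = 60 * 193 = 11580

11580


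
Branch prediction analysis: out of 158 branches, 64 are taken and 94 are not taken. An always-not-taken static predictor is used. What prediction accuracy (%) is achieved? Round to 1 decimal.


Predictor: always-not-taken
Correct predictions = 94
Accuracy = 94 / 158 * 100 = 59.5%

59.5


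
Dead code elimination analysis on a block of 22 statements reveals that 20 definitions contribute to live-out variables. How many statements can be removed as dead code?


Dead code = total statements - live definitions
= 22 - 20 = 2

2


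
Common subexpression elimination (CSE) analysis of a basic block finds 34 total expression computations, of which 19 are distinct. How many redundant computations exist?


CSE count = total expressions - unique expressions
= 34 - 19 = 15

15


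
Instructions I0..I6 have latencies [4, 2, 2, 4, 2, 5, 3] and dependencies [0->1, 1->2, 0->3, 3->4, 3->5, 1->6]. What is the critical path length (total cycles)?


Compute longest path through dependency graph: dist(Ik) = max over predecessors of dist + latency(Ik).
dist(I0) = latency 4 = 4
dist(I1) = dist(I0) + 2 = 4 + 2 = 6
dist(I2) = dist(I1) + 2 = 6 + 2 = 8
dist(I3) = dist(I0) + 4 = 4 + 4 = 8
dist(I4) = dist(I3) + 2 = 8 + 2 = 10
dist(I5) = dist(I3) + 5 = 8 + 5 = 13
dist(I6) = dist(I1) + 3 = 6 + 3 = 9
Critical path = max dist = 13

13


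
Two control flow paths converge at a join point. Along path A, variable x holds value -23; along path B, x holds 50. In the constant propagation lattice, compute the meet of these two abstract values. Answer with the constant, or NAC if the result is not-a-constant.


Meet operation: if both paths give the same constant, result is that constant; if they differ, result is NAC (not-a-constant).
Path A: -23, Path B: 50 -> differ
Result: not-a-constant -> NAC

NAC


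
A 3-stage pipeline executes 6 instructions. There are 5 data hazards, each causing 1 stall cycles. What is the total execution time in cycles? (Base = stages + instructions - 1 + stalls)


Base cycles = 3 + 6 - 1 = 8
Total stalls = 5 * 1 = 5
Total = 8 + 5 = 13

13


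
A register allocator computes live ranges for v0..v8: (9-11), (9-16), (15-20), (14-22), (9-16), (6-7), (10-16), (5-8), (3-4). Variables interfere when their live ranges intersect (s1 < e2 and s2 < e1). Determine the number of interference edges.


Check all pairs for overlapping intervals.
Two intervals (s1,e1) and (s2,e2) overlap if s1 < e2 and s2 < e1.
v0 (9-11) vs v1..v8: overlaps v1, v4, v6 -> 3
v1 (9-16) vs v2..v8: overlaps v2, v3, v4, v6 -> 4
v2 (15-20) vs v3..v8: overlaps v3, v4, v6 -> 3
v3 (14-22) vs v4..v8: overlaps v4, v6 -> 2
v4 (9-16) vs v5..v8: overlaps v6 -> 1
v5 (6-7) vs v6..v8: overlaps v7 -> 1
v6 (10-16) vs v7..v8: overlaps none -> 0
v7 (5-8) vs v8: overlaps none -> 0
Total overlapping pairs = 3 + 4 + 3 + 2 + 1 + 1 + 0 + 0 = 14

14


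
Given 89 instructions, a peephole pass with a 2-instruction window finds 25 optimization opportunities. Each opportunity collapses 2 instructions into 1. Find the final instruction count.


Each match removes 1 instructions.
Total removed = 25 * 1 = 25
Remaining = 89 - 25 = 64

64


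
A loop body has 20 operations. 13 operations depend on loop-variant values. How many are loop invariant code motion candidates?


Invariant candidates = total - loop-dependent
= 20 - 13 = 7

7


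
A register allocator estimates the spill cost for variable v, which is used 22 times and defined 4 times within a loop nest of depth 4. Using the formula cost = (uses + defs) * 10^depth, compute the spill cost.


uses + defs = 22 + 4 = 26
10^4 = 10000
Spill cost = 26 * 10000 = 260000

260000


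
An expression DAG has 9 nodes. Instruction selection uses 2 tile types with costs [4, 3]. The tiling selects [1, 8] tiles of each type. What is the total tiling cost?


Total cost = sum(count_i * cost_i)
= 1*4 + 8*3
= 28

28
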